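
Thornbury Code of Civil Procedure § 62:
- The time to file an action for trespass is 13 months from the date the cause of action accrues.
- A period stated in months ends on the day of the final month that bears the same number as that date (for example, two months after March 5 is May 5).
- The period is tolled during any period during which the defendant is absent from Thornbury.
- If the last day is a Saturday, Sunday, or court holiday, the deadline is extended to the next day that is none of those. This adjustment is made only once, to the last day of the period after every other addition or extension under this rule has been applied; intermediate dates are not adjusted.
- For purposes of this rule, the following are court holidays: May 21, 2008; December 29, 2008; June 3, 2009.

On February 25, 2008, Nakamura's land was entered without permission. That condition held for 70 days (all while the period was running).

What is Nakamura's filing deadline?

June 4, 2009

13 months after February 25, 2008 is March 25, 2009.
Tolling adds 70 days: March 25, 2009 + 70 days = June 3, 2009.
June 3, 2009 is a listed holiday. The next qualifying day is June 4, 2009.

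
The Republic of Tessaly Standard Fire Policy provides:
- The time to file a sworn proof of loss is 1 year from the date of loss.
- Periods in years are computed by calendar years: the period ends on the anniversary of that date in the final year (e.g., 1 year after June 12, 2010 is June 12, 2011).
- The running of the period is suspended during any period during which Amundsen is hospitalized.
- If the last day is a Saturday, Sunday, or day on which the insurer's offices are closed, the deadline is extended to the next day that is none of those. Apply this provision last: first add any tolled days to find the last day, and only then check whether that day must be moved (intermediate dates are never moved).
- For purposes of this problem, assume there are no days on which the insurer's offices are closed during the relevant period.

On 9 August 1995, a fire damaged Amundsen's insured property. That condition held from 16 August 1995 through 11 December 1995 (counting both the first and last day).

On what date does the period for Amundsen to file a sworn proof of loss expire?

1 year after 9 August 1995 is August 9, 1996.
From August 16, 1995 through December 11, 1995 inclusive is 118 days; tolling adds 118 days: August 9, 1996 + 118 days = December 5, 1996.
December 5, 1996 is a Thursday and not a day on which the insurer's offices are closed, so no extension applies.

December 5, 1996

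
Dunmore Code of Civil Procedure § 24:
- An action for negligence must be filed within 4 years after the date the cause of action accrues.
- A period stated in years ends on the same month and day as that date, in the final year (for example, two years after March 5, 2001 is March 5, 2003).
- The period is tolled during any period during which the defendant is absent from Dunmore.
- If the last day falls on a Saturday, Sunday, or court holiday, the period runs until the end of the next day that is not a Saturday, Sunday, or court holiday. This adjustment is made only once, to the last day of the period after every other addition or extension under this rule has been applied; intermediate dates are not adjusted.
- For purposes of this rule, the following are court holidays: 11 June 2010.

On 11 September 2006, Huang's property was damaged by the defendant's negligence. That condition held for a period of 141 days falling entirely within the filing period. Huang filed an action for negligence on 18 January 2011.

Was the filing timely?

4 years after 11 September 2006 is September 11, 2010.
Tolling adds 141 days: September 11, 2010 + 141 days = January 30, 2011.
January 30, 2011 is Sunday. The next qualifying day is January 31, 2011.
The deadline is January 31, 2011; the filing on January 18, 2011 is on or before that date.

Yes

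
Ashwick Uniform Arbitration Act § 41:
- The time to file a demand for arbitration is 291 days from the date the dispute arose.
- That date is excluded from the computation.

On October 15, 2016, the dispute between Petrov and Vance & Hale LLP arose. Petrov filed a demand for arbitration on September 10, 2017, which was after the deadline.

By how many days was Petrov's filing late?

291 days after October 15, 2016 is August 2, 2017.
The deadline is August 2, 2017; from August 2, 2017 to September 10, 2017 is 39 days.

39 days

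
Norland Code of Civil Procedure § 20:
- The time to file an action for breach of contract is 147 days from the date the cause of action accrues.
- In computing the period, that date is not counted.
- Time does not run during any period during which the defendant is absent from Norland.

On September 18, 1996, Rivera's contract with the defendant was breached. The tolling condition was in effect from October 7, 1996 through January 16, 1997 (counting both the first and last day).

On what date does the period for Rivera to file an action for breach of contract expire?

May 25, 1997

147 days after September 18, 1996 is February 12, 1997.
From October 7, 1996 through January 16, 1997 inclusive is 102 days; tolling adds 102 days: February 12, 1997 + 102 days = May 25, 1997.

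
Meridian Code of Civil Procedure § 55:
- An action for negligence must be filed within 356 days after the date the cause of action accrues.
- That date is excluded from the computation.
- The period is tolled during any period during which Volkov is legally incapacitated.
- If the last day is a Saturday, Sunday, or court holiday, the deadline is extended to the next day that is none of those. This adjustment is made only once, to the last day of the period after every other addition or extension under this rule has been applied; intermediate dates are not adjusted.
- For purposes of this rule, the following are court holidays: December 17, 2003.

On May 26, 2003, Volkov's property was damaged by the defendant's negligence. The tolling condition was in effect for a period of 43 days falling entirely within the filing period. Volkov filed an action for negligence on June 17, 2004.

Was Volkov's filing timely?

Yes

356 days after May 26, 2003 is May 16, 2004.
Tolling adds 43 days: May 16, 2004 + 43 days = June 28, 2004.
June 28, 2004 is a Monday and not a court holiday, so no extension applies.
The deadline is June 28, 2004; the filing on June 17, 2004 is on or before that date.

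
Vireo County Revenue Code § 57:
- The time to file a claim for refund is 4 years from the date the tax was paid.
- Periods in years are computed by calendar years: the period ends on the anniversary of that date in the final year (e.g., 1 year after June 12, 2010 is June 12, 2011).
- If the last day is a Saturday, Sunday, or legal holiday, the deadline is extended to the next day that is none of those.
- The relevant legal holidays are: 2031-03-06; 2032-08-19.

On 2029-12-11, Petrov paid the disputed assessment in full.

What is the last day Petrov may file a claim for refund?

December 12, 2033

4 years after 2029-12-11 is December 11, 2033.
December 11, 2033 is Sunday. The next qualifying day is December 12, 2033.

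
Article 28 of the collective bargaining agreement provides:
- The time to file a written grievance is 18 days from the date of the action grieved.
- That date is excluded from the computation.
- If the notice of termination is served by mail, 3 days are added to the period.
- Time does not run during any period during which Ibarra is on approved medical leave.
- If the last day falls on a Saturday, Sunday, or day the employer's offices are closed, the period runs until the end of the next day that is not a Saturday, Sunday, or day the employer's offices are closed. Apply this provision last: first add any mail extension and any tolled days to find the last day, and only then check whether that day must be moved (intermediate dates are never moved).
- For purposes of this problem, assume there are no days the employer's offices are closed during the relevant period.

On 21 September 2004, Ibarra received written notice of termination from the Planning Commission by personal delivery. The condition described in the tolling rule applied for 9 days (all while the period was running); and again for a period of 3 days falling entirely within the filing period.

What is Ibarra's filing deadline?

October 21, 2004

18 days after 21 September 2004 is October 9, 2004.
Service was not by mail, so no mail extension applies.
Tolling adds 9 days: October 9, 2004 + 9 days = October 18, 2004.
Tolling adds 3 days: October 18, 2004 + 3 days = October 21, 2004.
October 21, 2004 is a Thursday and not a day the employer's offices are closed, so no extension applies.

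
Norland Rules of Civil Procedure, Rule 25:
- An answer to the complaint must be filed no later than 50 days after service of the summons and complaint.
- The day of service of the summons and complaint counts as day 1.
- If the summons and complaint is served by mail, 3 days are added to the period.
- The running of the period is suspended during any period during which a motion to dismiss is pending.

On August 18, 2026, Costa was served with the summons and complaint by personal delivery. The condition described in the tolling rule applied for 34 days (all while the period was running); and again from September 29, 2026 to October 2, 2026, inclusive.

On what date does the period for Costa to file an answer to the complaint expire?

November 13, 2026

Counting August 18, 2026 as day 1, day 50 is October 6, 2026.
Service was not by mail, so no mail extension applies.
Tolling adds 34 days: October 6, 2026 + 34 days = November 9, 2026.
From September 29, 2026 through October 2, 2026 inclusive is 4 days; tolling adds 4 days: November 9, 2026 + 4 days = November 13, 2026.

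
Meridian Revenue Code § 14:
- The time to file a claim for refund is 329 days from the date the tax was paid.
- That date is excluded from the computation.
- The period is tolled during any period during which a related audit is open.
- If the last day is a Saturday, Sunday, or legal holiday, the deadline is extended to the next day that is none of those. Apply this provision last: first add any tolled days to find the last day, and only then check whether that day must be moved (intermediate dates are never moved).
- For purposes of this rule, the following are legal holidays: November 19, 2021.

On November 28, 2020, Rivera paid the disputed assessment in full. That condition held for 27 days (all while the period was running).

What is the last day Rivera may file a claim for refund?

329 days after November 28, 2020 is October 23, 2021.
Tolling adds 27 days: October 23, 2021 + 27 days = November 19, 2021.
November 19, 2021 is a listed holiday; November 20, 2021 is Saturday; November 21, 2021 is Sunday. The next qualifying day is November 22, 2021.

November 22, 2021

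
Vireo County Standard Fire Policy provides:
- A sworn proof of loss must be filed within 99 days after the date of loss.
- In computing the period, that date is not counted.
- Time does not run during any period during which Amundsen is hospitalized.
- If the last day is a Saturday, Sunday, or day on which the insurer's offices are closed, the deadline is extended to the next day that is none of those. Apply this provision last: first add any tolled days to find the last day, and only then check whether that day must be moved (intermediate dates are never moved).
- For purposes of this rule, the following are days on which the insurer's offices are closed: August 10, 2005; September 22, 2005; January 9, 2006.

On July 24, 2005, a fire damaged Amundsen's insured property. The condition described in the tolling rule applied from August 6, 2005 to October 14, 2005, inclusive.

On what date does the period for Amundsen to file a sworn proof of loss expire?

January 10, 2006

99 days after July 24, 2005 is October 31, 2005.
From August 6, 2005 through October 14, 2005 inclusive is 70 days; tolling adds 70 days: October 31, 2005 + 70 days = January 9, 2006.
January 9, 2006 is a listed holiday. The next qualifying day is January 10, 2006.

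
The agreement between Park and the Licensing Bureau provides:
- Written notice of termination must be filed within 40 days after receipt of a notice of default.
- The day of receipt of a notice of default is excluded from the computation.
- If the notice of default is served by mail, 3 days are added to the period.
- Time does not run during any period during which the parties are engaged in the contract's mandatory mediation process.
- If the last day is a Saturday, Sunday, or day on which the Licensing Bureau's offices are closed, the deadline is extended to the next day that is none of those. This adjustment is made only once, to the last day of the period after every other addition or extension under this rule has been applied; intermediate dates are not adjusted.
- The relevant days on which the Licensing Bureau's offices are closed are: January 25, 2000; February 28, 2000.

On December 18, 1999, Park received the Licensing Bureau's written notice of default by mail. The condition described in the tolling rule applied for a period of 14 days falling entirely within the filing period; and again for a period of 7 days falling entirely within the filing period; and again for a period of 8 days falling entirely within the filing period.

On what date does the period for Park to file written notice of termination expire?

40 days after December 18, 1999 is January 27, 2000.
Service was by mail, adding 3 days: January 27, 2000 + 3 days = January 30, 2000.
Tolling adds 14 days: January 30, 2000 + 14 days = February 13, 2000.
Tolling adds 7 days: February 13, 2000 + 7 days = February 20, 2000.
Tolling adds 8 days: February 20, 2000 + 8 days = February 28, 2000.
February 28, 2000 is a listed holiday. The next qualifying day is February 29, 2000.

February 29, 2000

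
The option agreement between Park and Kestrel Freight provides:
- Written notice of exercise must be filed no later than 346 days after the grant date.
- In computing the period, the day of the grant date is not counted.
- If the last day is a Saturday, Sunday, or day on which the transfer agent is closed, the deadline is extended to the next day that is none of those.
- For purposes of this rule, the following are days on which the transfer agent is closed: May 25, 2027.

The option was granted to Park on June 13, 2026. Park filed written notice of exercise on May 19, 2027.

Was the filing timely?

346 days after June 13, 2026 is May 25, 2027.
May 25, 2027 is a listed holiday. The next qualifying day is May 26, 2027.
The deadline is May 26, 2027; the filing on May 19, 2027 is on or before that date.

Yes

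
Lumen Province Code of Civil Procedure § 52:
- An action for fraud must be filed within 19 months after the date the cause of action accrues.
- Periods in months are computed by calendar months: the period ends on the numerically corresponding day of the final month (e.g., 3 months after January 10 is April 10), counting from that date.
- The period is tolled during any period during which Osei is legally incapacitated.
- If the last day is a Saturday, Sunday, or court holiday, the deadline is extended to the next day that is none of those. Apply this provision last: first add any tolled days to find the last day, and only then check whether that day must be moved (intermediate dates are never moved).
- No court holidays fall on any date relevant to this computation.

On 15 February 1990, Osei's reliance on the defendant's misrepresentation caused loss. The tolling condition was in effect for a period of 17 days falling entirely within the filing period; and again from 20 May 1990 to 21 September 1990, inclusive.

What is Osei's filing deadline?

19 months after 15 February 1990 is September 15, 1991.
Tolling adds 17 days: September 15, 1991 + 17 days = October 2, 1991.
From May 20, 1990 through September 21, 1990 inclusive is 125 days; tolling adds 125 days: October 2, 1991 + 125 days = February 4, 1992.
February 4, 1992 is a Tuesday and not a court holiday, so no extension applies.

February 4, 1992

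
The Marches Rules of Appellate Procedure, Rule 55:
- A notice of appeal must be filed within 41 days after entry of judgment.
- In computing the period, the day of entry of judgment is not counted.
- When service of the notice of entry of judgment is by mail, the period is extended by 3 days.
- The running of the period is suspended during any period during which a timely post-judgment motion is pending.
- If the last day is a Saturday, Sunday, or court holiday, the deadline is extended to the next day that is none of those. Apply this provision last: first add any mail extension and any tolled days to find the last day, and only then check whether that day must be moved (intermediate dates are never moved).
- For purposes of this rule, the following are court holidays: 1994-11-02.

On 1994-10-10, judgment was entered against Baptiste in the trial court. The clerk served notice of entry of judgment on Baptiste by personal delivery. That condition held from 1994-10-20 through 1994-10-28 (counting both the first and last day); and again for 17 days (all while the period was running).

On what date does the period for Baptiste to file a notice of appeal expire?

41 days after 1994-10-10 is November 20, 1994.
Service was not by mail, so no mail extension applies.
From October 20, 1994 through October 28, 1994 inclusive is 9 days; tolling adds 9 days: November 20, 1994 + 9 days = November 29, 1994.
Tolling adds 17 days: November 29, 1994 + 17 days = December 16, 1994.
December 16, 1994 is a Friday and not a court holiday, so no extension applies.

December 16, 1994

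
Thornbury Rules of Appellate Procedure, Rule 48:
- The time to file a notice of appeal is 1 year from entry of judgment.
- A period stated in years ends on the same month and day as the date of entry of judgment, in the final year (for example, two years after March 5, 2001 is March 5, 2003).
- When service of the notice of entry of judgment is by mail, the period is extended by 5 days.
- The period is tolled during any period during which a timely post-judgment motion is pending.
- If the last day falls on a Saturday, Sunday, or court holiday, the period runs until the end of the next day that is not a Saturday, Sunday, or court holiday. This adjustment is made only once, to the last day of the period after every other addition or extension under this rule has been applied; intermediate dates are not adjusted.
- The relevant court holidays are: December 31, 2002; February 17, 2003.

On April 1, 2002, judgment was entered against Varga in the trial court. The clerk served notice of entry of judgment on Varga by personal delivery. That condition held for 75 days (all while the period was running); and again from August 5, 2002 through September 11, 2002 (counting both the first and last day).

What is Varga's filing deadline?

1 year after April 1, 2002 is April 1, 2003.
Service was not by mail, so no mail extension applies.
Tolling adds 75 days: April 1, 2003 + 75 days = June 15, 2003.
From August 5, 2002 through September 11, 2002 inclusive is 38 days; tolling adds 38 days: June 15, 2003 + 38 days = July 23, 2003.
July 23, 2003 is a Wednesday and not a court holiday, so no extension applies.

July 23, 2003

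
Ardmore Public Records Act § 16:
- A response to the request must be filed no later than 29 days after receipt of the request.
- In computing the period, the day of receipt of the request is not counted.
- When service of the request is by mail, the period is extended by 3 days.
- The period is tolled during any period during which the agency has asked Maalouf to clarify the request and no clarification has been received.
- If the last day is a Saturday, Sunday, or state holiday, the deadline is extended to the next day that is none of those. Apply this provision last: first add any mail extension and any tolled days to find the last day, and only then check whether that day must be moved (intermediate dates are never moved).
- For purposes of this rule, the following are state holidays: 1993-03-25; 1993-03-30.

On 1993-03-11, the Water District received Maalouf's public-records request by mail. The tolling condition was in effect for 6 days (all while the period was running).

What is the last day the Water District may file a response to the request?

29 days after 1993-03-11 is April 9, 1993.
Service was by mail, adding 3 days: April 9, 1993 + 3 days = April 12, 1993.
Tolling adds 6 days: April 12, 1993 + 6 days = April 18, 1993.
April 18, 1993 is Sunday. The next qualifying day is April 19, 1993.

April 19, 1993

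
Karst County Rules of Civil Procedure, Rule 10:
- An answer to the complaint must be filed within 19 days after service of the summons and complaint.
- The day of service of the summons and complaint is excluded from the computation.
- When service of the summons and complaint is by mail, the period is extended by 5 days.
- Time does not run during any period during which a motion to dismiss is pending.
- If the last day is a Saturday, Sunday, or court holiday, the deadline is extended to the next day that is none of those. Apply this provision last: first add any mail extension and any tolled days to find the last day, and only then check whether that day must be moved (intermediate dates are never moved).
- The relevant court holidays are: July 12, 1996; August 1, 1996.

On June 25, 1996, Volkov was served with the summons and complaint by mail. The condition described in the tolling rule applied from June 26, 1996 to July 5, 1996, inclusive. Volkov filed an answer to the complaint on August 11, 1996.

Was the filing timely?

19 days after June 25, 1996 is July 14, 1996.
Service was by mail, adding 5 days: July 14, 1996 + 5 days = July 19, 1996.
From June 26, 1996 through July 5, 1996 inclusive is 10 days; tolling adds 10 days: July 19, 1996 + 10 days = July 29, 1996.
July 29, 1996 is a Monday and not a court holiday, so no extension applies.
The deadline is July 29, 1996; the filing on August 11, 1996 is after that date.

No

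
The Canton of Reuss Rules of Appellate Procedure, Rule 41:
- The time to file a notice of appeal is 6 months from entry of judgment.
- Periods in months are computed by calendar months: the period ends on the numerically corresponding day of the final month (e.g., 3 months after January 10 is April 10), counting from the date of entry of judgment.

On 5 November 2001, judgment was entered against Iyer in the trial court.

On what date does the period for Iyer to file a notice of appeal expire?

6 months after 5 November 2001 is May 5, 2002.

May 5, 2002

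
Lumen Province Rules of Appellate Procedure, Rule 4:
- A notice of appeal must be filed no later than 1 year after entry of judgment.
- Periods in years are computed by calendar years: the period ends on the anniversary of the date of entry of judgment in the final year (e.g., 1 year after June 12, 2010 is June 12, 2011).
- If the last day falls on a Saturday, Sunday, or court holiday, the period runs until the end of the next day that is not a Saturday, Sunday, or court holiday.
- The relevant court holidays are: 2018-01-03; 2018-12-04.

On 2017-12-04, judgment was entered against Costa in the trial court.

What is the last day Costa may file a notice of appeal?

1 year after 2017-12-04 is December 4, 2018.
December 4, 2018 is a listed holiday. The next qualifying day is December 5, 2018.

December 5, 2018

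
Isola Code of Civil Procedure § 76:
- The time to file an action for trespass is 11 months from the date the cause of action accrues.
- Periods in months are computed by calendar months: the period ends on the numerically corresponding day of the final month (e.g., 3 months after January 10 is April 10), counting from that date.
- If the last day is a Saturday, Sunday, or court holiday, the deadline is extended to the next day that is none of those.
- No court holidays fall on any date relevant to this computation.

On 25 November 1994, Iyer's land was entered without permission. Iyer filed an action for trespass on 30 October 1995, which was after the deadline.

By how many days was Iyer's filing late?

5 days

11 months after 25 November 1994 is October 25, 1995.
October 25, 1995 is a Wednesday and not a court holiday, so no extension applies.
The deadline is October 25, 1995; from October 25, 1995 to October 30, 1995 is 5 days.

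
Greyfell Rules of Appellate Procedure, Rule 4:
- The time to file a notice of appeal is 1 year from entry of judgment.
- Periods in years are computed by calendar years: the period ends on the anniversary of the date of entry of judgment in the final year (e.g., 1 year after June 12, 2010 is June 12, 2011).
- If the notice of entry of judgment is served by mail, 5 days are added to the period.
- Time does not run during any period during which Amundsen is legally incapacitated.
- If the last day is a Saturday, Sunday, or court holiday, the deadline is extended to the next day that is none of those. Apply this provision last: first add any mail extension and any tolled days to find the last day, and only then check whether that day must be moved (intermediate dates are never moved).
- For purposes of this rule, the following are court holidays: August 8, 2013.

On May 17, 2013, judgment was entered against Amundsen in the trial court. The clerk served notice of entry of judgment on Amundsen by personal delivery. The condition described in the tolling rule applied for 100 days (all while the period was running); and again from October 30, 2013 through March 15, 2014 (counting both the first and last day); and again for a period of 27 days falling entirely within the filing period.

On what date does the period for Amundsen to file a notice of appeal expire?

1 year after May 17, 2013 is May 17, 2014.
Service was not by mail, so no mail extension applies.
Tolling adds 100 days: May 17, 2014 + 100 days = August 25, 2014.
From October 30, 2013 through March 15, 2014 inclusive is 137 days; tolling adds 137 days: August 25, 2014 + 137 days = January 9, 2015.
Tolling adds 27 days: January 9, 2015 + 27 days = February 5, 2015.
February 5, 2015 is a Thursday and not a court holiday, so no extension applies.

February 5, 2015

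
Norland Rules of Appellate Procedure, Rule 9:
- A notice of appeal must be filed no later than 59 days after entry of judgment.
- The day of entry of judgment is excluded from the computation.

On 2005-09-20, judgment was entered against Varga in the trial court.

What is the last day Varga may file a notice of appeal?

November 18, 2005

59 days after 2005-09-20 is November 18, 2005.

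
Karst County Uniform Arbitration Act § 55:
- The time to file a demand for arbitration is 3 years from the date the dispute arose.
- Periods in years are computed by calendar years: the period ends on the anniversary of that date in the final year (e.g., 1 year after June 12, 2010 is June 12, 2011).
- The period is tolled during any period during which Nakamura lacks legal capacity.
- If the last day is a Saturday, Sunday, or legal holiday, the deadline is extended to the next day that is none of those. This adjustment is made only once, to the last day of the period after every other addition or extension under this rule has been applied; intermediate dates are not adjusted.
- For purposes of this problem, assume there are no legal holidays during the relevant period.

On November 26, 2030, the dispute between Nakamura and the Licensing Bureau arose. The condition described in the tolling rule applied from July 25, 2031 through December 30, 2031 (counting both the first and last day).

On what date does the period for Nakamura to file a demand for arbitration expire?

May 4, 2034

3 years after November 26, 2030 is November 26, 2033.
From July 25, 2031 through December 30, 2031 inclusive is 159 days; tolling adds 159 days: November 26, 2033 + 159 days = May 4, 2034.
May 4, 2034 is a Thursday and not a legal holiday, so no extension applies.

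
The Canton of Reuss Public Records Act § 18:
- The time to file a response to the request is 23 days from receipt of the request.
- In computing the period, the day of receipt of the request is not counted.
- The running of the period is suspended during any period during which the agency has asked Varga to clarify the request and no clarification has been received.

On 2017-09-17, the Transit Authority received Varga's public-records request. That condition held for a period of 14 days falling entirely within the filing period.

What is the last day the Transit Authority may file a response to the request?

23 days after 2017-09-17 is October 10, 2017.
Tolling adds 14 days: October 10, 2017 + 14 days = October 24, 2017.

October 24, 2017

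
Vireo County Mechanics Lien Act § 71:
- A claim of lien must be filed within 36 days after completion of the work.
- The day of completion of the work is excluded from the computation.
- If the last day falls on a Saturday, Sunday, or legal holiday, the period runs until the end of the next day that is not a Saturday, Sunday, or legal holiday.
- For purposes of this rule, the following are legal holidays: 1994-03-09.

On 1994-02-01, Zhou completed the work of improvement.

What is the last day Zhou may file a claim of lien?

36 days after 1994-02-01 is March 9, 1994.
March 9, 1994 is a listed holiday. The next qualifying day is March 10, 1994.

March 10, 1994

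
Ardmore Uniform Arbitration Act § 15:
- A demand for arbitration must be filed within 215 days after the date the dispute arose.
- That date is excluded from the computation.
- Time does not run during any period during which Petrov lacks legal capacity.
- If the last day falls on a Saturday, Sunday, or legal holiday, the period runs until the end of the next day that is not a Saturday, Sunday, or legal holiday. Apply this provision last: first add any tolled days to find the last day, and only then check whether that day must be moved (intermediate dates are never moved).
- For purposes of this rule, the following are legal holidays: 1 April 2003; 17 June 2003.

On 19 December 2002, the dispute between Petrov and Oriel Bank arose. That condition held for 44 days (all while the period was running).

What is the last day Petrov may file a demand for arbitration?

215 days after 19 December 2002 is July 22, 2003.
Tolling adds 44 days: July 22, 2003 + 44 days = September 4, 2003.
September 4, 2003 is a Thursday and not a legal holiday, so no extension applies.

September 4, 2003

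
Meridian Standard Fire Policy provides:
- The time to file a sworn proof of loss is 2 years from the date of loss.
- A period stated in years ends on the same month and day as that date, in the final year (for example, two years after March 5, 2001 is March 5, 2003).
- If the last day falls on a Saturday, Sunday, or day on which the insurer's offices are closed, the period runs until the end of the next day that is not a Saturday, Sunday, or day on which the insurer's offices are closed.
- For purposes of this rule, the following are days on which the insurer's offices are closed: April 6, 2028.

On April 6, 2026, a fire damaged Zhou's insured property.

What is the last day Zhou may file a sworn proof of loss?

2 years after April 6, 2026 is April 6, 2028.
April 6, 2028 is a listed holiday. The next qualifying day is April 7, 2028.

April 7, 2028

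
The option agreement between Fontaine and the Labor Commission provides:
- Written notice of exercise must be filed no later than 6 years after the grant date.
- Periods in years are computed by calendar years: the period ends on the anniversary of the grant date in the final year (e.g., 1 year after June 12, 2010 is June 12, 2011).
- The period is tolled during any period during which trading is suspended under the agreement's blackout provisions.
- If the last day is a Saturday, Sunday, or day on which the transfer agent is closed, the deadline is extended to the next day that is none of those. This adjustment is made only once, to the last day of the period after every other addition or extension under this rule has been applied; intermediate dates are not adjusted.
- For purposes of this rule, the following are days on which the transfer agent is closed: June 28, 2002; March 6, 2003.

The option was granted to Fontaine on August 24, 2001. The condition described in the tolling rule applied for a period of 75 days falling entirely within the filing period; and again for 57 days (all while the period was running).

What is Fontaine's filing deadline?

6 years after August 24, 2001 is August 24, 2007.
Tolling adds 75 days: August 24, 2007 + 75 days = November 7, 2007.
Tolling adds 57 days: November 7, 2007 + 57 days = January 3, 2008.
January 3, 2008 is a Thursday and not a day on which the transfer agent is closed, so no extension applies.

January 3, 2008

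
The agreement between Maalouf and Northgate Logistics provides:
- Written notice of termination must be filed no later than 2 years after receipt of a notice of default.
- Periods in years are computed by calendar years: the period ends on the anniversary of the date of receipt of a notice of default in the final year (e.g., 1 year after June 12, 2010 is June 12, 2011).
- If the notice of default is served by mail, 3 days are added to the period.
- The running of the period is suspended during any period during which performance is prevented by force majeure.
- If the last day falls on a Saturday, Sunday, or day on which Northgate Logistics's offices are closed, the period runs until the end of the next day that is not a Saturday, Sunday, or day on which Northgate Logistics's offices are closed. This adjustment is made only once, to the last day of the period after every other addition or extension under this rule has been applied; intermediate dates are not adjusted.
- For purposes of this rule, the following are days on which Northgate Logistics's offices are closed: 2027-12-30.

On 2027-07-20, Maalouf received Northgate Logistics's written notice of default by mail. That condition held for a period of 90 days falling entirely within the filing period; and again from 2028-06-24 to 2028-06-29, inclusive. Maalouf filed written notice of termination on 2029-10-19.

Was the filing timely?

2 years after 2027-07-20 is July 20, 2029.
Service was by mail, adding 3 days: July 20, 2029 + 3 days = July 23, 2029.
Tolling adds 90 days: July 23, 2029 + 90 days = October 21, 2029.
From June 24, 2028 through June 29, 2028 inclusive is 6 days; tolling adds 6 days: October 21, 2029 + 6 days = October 27, 2029.
October 27, 2029 is Saturday; October 28, 2029 is Sunday. The next qualifying day is October 29, 2029.
The deadline is October 29, 2029; the filing on October 19, 2029 is on or before that date.

Yes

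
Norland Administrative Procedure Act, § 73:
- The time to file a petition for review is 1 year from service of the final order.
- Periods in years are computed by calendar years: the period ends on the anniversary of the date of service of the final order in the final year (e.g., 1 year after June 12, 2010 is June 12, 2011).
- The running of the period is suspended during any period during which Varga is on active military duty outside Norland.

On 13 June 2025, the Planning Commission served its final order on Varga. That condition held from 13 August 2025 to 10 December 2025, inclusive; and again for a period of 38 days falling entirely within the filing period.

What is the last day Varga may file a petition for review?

November 18, 2026

1 year after 13 June 2025 is June 13, 2026.
From August 13, 2025 through December 10, 2025 inclusive is 120 days; tolling adds 120 days: June 13, 2026 + 120 days = October 11, 2026.
Tolling adds 38 days: October 11, 2026 + 38 days = November 18, 2026.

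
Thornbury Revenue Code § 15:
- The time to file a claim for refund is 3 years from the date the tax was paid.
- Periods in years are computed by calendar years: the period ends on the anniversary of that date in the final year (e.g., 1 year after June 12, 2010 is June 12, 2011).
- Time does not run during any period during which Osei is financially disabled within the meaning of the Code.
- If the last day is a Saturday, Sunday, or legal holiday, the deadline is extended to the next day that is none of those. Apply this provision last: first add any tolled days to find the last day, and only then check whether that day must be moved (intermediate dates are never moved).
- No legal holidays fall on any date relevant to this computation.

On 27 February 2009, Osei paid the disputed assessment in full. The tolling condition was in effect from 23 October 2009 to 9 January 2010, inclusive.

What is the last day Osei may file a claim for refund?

May 16, 2012

3 years after 27 February 2009 is February 27, 2012.
From October 23, 2009 through January 9, 2010 inclusive is 79 days; tolling adds 79 days: February 27, 2012 + 79 days = May 16, 2012.
May 16, 2012 is a Wednesday and not a legal holiday, so no extension applies.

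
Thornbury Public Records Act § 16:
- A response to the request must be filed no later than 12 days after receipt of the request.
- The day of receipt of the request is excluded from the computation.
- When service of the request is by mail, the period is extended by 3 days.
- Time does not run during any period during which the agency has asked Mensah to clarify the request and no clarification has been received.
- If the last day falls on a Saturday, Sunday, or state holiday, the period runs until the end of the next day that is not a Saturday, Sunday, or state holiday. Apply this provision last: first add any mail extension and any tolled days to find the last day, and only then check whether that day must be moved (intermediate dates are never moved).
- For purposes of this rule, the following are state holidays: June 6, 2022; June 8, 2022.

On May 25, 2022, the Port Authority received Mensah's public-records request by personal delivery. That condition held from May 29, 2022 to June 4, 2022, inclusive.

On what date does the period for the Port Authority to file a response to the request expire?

12 days after May 25, 2022 is June 6, 2022.
Service was not by mail, so no mail extension applies.
From May 29, 2022 through June 4, 2022 inclusive is 7 days; tolling adds 7 days: June 6, 2022 + 7 days = June 13, 2022.
June 13, 2022 is a Monday and not a state holiday, so no extension applies.

June 13, 2022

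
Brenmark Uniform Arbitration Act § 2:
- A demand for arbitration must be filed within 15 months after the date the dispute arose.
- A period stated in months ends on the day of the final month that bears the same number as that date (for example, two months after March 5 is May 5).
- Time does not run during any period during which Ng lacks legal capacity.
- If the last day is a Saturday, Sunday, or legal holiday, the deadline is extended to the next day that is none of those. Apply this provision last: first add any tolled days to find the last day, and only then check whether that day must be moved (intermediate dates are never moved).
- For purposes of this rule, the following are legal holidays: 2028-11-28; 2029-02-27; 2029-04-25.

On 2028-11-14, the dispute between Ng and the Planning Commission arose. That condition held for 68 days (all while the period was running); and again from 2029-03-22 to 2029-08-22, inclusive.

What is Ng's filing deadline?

15 months after 2028-11-14 is February 14, 2030.
Tolling adds 68 days: February 14, 2030 + 68 days = April 23, 2030.
From March 22, 2029 through August 22, 2029 inclusive is 154 days; tolling adds 154 days: April 23, 2030 + 154 days = September 24, 2030.
September 24, 2030 is a Tuesday and not a legal holiday, so no extension applies.

September 24, 2030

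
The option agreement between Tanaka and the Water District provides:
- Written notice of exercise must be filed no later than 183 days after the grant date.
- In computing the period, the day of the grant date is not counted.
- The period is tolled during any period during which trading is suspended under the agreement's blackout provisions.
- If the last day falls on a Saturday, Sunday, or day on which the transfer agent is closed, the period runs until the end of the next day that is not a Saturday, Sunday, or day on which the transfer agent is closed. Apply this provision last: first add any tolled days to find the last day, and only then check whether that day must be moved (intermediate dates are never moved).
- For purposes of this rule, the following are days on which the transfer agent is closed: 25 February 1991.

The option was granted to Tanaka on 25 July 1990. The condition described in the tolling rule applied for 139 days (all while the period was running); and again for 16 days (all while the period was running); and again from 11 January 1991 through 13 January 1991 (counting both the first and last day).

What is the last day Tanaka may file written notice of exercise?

July 1, 1991

183 days after 25 July 1990 is January 24, 1991.
Tolling adds 139 days: January 24, 1991 + 139 days = June 12, 1991.
Tolling adds 16 days: June 12, 1991 + 16 days = June 28, 1991.
From January 11, 1991 through January 13, 1991 inclusive is 3 days; tolling adds 3 days: June 28, 1991 + 3 days = July 1, 1991.
July 1, 1991 is a Monday and not a day on which the transfer agent is closed, so no extension applies.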